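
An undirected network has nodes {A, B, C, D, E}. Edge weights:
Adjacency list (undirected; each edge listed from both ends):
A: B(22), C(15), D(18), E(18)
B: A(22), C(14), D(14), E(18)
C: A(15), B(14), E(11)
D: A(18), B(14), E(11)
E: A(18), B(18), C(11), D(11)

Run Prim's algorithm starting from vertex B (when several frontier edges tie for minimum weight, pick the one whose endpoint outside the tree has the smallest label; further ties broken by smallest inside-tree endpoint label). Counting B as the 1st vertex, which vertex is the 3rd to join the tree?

E

Prim, starting at B.
Step 1: frontier [B C 14, B D 14, B E 18, A B 22] → take B C (14); add C.
Step 2: frontier [B D 14, B E 18, A B 22, C E 11, A C 15] → take C E (11); add E.
Step 3: frontier [B D 14, A B 22, A C 15, D E 11, A E 18] → take D E (11); add D.
Step 4: frontier [A B 22, A C 15, A D 18, A E 18] → take A C (15); add A.
Vertex order: B, C, E, D, A. The 3rd vertex is E.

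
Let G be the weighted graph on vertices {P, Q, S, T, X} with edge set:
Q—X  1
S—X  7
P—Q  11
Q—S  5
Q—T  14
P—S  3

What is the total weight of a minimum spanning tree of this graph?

23

Kruskal: consider edges lightest-first.
Q—X (1): add — endpoints in different components.
P—S (3): add — endpoints in different components.
Q—S (5): add — endpoints in different components.
S—X (7): skip — X and S already connected.
P—Q (11): skip — Q and P already connected.
Q—T (14): add — endpoints in different components.
MST edges: Q—X, P—S, Q—S, Q—T; total weight 1+3+5+14 = 23.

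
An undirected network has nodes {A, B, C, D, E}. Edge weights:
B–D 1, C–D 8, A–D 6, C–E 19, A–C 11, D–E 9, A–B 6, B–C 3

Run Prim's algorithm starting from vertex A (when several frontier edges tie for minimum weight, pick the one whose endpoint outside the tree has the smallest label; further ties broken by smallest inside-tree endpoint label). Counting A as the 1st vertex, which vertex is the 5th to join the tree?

E

Grow the tree from A using Prim:
Step 1: cheapest edge leaving the tree is A–B (6); add B.
Step 2: cheapest edge leaving the tree is B–D (1); add D.
Step 3: cheapest edge leaving the tree is B–C (3); add C.
Step 4: cheapest edge leaving the tree is D–E (9); add E.
Vertex order: A, B, D, C, E. The 5th vertex is E.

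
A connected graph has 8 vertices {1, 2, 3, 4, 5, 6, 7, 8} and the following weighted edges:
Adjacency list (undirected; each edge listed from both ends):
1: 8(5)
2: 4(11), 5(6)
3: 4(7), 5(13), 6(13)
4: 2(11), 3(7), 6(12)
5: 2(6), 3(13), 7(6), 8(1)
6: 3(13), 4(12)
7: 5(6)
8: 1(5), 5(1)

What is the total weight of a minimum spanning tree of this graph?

48

Grow the tree from 5 using Prim:
Step 1: frontier [5—8 1, 2—5 6, 5—7 6, 3—5 13] → take 5—8 (1); add 8.
Step 2: frontier [2—5 6, 5—7 6, 3—5 13, 1—8 5] → take 1—8 (5); add 1.
Step 3: frontier [2—5 6, 5—7 6, 3—5 13] → take 2—5 (6); add 2.
Step 4: frontier [2—4 11, 5—7 6, 3—5 13] → take 5—7 (6); add 7.
Step 5: frontier [2—4 11, 3—5 13] → take 2—4 (11); add 4.
Step 6: frontier [3—4 7, 4—6 12, 3—5 13] → take 3—4 (7); add 3.
Step 7: frontier [3—6 13, 4—6 12] → take 4—6 (12); add 6.
MST edges: 5—8, 1—8, 2—5, 5—7, 2—4, 3—4, 4—6; total weight 1+5+6+6+11+7+12 = 48.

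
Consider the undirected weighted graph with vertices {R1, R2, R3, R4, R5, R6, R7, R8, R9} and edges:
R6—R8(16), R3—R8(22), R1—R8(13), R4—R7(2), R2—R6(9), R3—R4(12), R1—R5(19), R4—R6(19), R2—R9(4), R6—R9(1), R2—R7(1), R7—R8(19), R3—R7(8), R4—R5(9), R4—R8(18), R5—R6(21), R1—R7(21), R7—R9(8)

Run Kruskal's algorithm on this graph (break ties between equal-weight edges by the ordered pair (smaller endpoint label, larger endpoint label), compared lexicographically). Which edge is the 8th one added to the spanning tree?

R6-R8

Kruskal: consider edges lightest-first.
R2—R7 (1): add — endpoints in different components.
R6—R9 (1): add — endpoints in different components.
R4—R7 (2): add — endpoints in different components.
R2—R9 (4): add — endpoints in different components.
R3—R7 (8): add — endpoints in different components.
R7—R9 (8): skip — R9 and R7 already connected.
R2—R6 (9): skip — R6 and R2 already connected.
R4—R5 (9): add — endpoints in different components.
R3—R4 (12): skip — R4 and R3 already connected.
R1—R8 (13): add — endpoints in different components.
R6—R8 (16): add — endpoints in different components.
The 8th edge added is R6—R8.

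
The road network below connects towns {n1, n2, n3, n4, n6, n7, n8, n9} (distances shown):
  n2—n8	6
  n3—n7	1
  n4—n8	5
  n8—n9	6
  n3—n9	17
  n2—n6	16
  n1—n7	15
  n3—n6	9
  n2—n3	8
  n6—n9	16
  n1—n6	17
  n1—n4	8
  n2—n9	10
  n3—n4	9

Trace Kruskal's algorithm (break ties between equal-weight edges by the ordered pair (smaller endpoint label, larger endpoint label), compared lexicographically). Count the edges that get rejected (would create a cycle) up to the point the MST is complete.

Sort edges by weight, then run Kruskal:
n3—n7 (1): add — endpoints in different components.
n4—n8 (5): add — endpoints in different components.
n2—n8 (6): add — endpoints in different components.
n8—n9 (6): add — endpoints in different components.
n1—n4 (8): add — endpoints in different components.
n2—n3 (8): add — endpoints in different components.
n3—n4 (9): skip — n3 and n4 already connected.
n3—n6 (9): add — endpoints in different components.
Edges rejected before the tree was complete: 1.

1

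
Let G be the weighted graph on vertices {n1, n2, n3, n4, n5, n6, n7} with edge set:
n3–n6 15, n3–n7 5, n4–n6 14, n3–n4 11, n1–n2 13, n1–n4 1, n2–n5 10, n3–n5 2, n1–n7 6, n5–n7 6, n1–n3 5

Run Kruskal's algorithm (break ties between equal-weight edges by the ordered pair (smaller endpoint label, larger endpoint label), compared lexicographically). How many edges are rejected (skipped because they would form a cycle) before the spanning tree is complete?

4

Kruskal's algorithm — process edges by increasing weight (ties by edge label):
n1–n4 (1): add. Components now {n1,n4} {n2} {n7} {n5} {n6} {n3}
n3–n5 (2): add. Components now {n1,n4} {n2} {n7} {n3,n5} {n6}
n1–n3 (5): add. Components now {n1,n3,n4,n5} {n2} {n7} {n6}
n3–n7 (5): add. Components now {n1,n3,n4,n5,n7} {n2} {n6}
n1–n7 (6): skip — n1 and n7 already connected.
n5–n7 (6): skip — n7 and n5 already connected.
n2–n5 (10): add. Components now {n1,n2,n3,n4,n5,n7} {n6}
n3–n4 (11): skip — n4 and n3 already connected.
n1–n2 (13): skip — n1 and n2 already connected.
n4–n6 (14): add. Components now {n1,n2,n3,n4,n5,n6,n7}
Edges rejected before the tree was complete: 4.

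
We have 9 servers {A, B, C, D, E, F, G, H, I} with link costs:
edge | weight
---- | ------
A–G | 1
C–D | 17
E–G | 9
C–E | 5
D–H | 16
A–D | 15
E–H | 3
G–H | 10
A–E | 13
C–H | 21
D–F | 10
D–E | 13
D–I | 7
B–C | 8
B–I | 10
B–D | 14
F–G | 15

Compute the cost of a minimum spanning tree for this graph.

53

Kruskal's algorithm — process edges by increasing weight (ties by edge label):
A–G (1): add — endpoints in different components.
E–H (3): add — endpoints in different components.
C–E (5): add — endpoints in different components.
D–I (7): add — endpoints in different components.
B–C (8): add — endpoints in different components.
E–G (9): add — endpoints in different components.
B–I (10): add — endpoints in different components.
D–F (10): add — endpoints in different components.
MST edges: A–G, E–H, C–E, D–I, B–C, E–G, B–I, D–F; total weight 1+3+5+7+8+9+10+10 = 53.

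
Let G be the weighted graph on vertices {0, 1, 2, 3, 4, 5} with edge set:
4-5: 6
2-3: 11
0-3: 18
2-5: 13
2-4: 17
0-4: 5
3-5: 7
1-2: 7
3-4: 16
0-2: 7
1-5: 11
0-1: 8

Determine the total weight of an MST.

Kruskal's algorithm — process edges by increasing weight (ties by edge label):
0-4 (5): add. Components now {0,4} {1} {2} {3} {5}
4-5 (6): add. Components now {0,4,5} {1} {2} {3}
0-2 (7): add. Components now {0,2,4,5} {1} {3}
1-2 (7): add. Components now {0,1,2,4,5} {3}
3-5 (7): add. Components now {0,1,2,3,4,5}
MST edges: 0-4, 4-5, 0-2, 1-2, 3-5; total weight 5+6+7+7+7 = 32.

32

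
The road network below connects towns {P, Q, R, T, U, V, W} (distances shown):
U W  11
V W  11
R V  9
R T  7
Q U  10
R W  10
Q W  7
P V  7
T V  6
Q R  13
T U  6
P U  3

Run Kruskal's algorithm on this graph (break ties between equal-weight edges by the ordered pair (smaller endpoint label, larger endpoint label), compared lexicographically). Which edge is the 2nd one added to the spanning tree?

T-U

Sort edges by weight, then run Kruskal:
P U (3): add — endpoints in different components.
T U (6): add — endpoints in different components.
T V (6): add — endpoints in different components.
P V (7): skip — V and P already connected.
Q W (7): add — endpoints in different components.
R T (7): add — endpoints in different components.
R V (9): skip — R and V already connected.
Q U (10): add — endpoints in different components.
The 2nd edge added is T U.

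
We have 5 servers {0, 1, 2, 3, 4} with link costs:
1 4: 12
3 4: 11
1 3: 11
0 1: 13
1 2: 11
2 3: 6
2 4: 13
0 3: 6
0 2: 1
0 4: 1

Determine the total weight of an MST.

19

Grow the tree from 0 using Prim:
Step 1: cheapest edge leaving the tree is 0 2 (1); add 2.
Step 2: cheapest edge leaving the tree is 0 4 (1); add 4.
Step 3: cheapest edge leaving the tree is 0 3 (6); add 3.
Step 4: cheapest edge leaving the tree is 1 2 (11); add 1.
MST edges: 0 2, 0 4, 0 3, 1 2; total weight 1+1+6+11 = 19.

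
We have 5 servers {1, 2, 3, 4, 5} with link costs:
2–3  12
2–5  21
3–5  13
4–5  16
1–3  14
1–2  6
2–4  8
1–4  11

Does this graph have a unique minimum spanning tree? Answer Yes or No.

Sort edges by weight, then run Kruskal:
1–2 (6): add — endpoints in different components.
2–4 (8): add — endpoints in different components.
1–4 (11): skip — 1 and 4 already connected.
2–3 (12): add — endpoints in different components.
3–5 (13): add — endpoints in different components.
Every non-tree edge has weight strictly greater than the heaviest edge on the tree path between its endpoints, so the MST is unique.

Yes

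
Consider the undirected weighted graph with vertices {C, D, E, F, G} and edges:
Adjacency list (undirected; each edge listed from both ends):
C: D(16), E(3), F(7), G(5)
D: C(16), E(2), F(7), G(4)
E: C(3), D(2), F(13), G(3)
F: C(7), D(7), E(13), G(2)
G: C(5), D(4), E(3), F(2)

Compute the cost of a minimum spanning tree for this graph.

10

Kruskal's algorithm — process edges by increasing weight (ties by edge label):
D-E (2): add. Components now {C} {D,E} {F} {G}
F-G (2): add. Components now {C} {D,E} {F,G}
C-E (3): add. Components now {C,D,E} {F,G}
E-G (3): add. Components now {C,D,E,F,G}
MST edges: D-E, F-G, C-E, E-G; total weight 2+2+3+3 = 10.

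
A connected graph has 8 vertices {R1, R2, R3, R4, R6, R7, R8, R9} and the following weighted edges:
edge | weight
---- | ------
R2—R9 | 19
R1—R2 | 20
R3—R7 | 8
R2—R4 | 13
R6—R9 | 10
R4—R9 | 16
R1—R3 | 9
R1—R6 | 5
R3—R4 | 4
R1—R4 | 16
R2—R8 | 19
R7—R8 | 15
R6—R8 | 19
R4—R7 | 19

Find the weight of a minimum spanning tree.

64

Kruskal: consider edges lightest-first.
R3—R4 (4): add — endpoints in different components.
R1—R6 (5): add — endpoints in different components.
R3—R7 (8): add — endpoints in different components.
R1—R3 (9): add — endpoints in different components.
R6—R9 (10): add — endpoints in different components.
R2—R4 (13): add — endpoints in different components.
R7—R8 (15): add — endpoints in different components.
MST edges: R3—R4, R1—R6, R3—R7, R1—R3, R6—R9, R2—R4, R7—R8; total weight 4+5+8+9+10+13+15 = 64.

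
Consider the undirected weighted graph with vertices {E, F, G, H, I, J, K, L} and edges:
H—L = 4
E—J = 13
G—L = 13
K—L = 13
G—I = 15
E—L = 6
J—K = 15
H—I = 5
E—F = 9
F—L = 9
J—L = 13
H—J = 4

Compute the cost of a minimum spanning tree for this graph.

54

Sort edges by weight, then run Kruskal:
H—J (4): add — endpoints in different components.
H—L (4): add — endpoints in different components.
H—I (5): add — endpoints in different components.
E—L (6): add — endpoints in different components.
E—F (9): add — endpoints in different components.
F—L (9): skip — F and L already connected.
E—J (13): skip — E and J already connected.
G—L (13): add — endpoints in different components.
J—L (13): skip — J and L already connected.
K—L (13): add — endpoints in different components.
MST edges: H—J, H—L, H—I, E—L, E—F, G—L, K—L; total weight 4+4+5+6+9+13+13 = 54.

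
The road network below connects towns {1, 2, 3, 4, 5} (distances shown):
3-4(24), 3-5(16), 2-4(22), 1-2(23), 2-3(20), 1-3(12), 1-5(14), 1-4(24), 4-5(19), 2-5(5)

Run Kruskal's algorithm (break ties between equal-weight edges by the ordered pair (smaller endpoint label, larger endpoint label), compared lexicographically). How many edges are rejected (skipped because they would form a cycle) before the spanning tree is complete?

Sort edges by weight, then run Kruskal:
2-5 (5): add — endpoints in different components.
1-3 (12): add — endpoints in different components.
1-5 (14): add — endpoints in different components.
3-5 (16): skip — 3 and 5 already connected.
4-5 (19): add — endpoints in different components.
Edges rejected before the tree was complete: 1.

1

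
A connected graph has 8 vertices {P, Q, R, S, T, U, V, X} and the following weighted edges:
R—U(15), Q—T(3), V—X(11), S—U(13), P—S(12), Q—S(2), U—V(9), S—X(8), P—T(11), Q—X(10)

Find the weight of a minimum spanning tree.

Kruskal's algorithm — process edges by increasing weight (ties by edge label):
Q—S (2): add — endpoints in different components.
Q—T (3): add — endpoints in different components.
S—X (8): add — endpoints in different components.
U—V (9): add — endpoints in different components.
Q—X (10): skip — Q and X already connected.
P—T (11): add — endpoints in different components.
V—X (11): add — endpoints in different components.
P—S (12): skip — P and S already connected.
S—U (13): skip — U and S already connected.
R—U (15): add — endpoints in different components.
MST edges: Q—S, Q—T, S—X, U—V, P—T, V—X, R—U; total weight 2+3+8+9+11+11+15 = 59.

59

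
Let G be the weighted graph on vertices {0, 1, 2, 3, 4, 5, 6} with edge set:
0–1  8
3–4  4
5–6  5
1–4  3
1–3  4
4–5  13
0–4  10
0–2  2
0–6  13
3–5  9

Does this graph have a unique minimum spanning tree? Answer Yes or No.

Kruskal: consider edges lightest-first.
0–2 (2): add — endpoints in different components.
1–4 (3): add — endpoints in different components.
1–3 (4): add — endpoints in different components.
3–4 (4): skip — 3 and 4 already connected.
5–6 (5): add — endpoints in different components.
0–1 (8): add — endpoints in different components.
3–5 (9): add — endpoints in different components.
Non-tree edge 3–4 has weight 4, equal to the heaviest edge on its tree cycle — swapping gives another MST of the same weight. Not unique.

No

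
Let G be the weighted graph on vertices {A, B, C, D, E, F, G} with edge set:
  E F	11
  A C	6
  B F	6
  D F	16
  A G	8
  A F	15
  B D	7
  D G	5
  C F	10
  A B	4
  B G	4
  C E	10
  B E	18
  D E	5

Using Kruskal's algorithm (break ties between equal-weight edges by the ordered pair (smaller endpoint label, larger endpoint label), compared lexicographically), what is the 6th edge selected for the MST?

Sort edges by weight, then run Kruskal:
A B (4): add. Components now {A,B} {C} {D} {E} {F} {G}
B G (4): add. Components now {A,B,G} {C} {D} {E} {F}
D E (5): add. Components now {A,B,G} {C} {D,E} {F}
D G (5): add. Components now {A,B,D,E,G} {C} {F}
A C (6): add. Components now {A,B,C,D,E,G} {F}
B F (6): add. Components now {A,B,C,D,E,F,G}
The 6th edge added is B F.

B-F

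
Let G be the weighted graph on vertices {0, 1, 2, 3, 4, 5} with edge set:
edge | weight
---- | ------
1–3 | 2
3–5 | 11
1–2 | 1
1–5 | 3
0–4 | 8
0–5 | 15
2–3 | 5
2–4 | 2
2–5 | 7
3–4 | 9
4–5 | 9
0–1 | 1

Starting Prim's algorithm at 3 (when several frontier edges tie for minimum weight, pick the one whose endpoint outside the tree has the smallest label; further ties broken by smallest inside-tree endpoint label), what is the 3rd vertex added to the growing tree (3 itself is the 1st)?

0

Prim, starting at 3.
Step 1: frontier [1–3 2, 2–3 5, 3–4 9, 3–5 11] → take 1–3 (2); add 1.
Step 2: frontier [0–1 1, 1–2 1, 1–5 3, 2–3 5, 3–4 9, 3–5 11] → take 0–1 (1); add 0.
Step 3: frontier [0–4 8, 0–5 15, 1–2 1, 1–5 3, 2–3 5, 3–4 9, 3–5 11] → take 1–2 (1); add 2.
Step 4: frontier [0–4 8, 0–5 15, 1–5 3, 2–4 2, 2–5 7, 3–4 9, 3–5 11] → take 2–4 (2); add 4.
Step 5: frontier [0–5 15, 1–5 3, 2–5 7, 3–5 11, 4–5 9] → take 1–5 (3); add 5.
Vertex order: 3, 1, 0, 2, 4, 5. The 3rd vertex is 0.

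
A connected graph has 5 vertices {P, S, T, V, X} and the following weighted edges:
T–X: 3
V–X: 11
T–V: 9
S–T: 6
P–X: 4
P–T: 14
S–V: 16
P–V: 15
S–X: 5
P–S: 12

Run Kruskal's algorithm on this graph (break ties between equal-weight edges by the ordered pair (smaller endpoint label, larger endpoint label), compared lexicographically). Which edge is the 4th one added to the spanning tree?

T-V

Kruskal: consider edges lightest-first.
T–X (3): add — endpoints in different components.
P–X (4): add — endpoints in different components.
S–X (5): add — endpoints in different components.
S–T (6): skip — T and S already connected.
T–V (9): add — endpoints in different components.
The 4th edge added is T–V.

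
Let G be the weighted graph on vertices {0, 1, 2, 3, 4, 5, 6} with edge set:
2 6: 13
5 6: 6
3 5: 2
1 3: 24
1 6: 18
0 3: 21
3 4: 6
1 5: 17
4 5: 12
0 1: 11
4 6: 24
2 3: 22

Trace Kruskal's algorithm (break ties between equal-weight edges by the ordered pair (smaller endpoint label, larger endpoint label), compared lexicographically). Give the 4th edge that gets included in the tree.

Kruskal: consider edges lightest-first.
3 5 (2): add — endpoints in different components.
3 4 (6): add — endpoints in different components.
5 6 (6): add — endpoints in different components.
0 1 (11): add — endpoints in different components.
4 5 (12): skip — 4 and 5 already connected.
2 6 (13): add — endpoints in different components.
1 5 (17): add — endpoints in different components.
The 4th edge added is 0 1.

0-1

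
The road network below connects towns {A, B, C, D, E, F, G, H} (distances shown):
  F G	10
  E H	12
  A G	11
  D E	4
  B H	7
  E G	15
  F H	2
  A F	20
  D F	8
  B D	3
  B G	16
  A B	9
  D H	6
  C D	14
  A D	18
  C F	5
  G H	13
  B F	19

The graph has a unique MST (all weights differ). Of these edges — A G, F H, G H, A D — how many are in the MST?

1

Kruskal's algorithm — process edges by increasing weight (ties by edge label):
F H (2): add — endpoints in different components.
B D (3): add — endpoints in different components.
D E (4): add — endpoints in different components.
C F (5): add — endpoints in different components.
D H (6): add — endpoints in different components.
B H (7): skip — B and H already connected.
D F (8): skip — D and F already connected.
A B (9): add — endpoints in different components.
F G (10): add — endpoints in different components.
MST edge set: {F H, B D, D E, C F, D H, A B, F G}.
Of the listed edges, {F H} are in the MST → 1.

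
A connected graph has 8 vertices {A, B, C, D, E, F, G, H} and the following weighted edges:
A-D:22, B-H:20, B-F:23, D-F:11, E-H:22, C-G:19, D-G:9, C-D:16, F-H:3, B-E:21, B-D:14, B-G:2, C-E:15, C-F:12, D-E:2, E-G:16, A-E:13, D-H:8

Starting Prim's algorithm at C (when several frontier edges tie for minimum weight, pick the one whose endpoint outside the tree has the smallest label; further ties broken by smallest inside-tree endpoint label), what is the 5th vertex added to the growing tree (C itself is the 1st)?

E

Prim, starting at C.
Step 1: cheapest edge leaving the tree is C-F (12); add F.
Step 2: cheapest edge leaving the tree is F-H (3); add H.
Step 3: cheapest edge leaving the tree is D-H (8); add D.
Step 4: cheapest edge leaving the tree is D-E (2); add E.
Step 5: cheapest edge leaving the tree is D-G (9); add G.
Step 6: cheapest edge leaving the tree is B-G (2); add B.
Step 7: cheapest edge leaving the tree is A-E (13); add A.
Vertex order: C, F, H, D, E, G, B, A. The 5th vertex is E.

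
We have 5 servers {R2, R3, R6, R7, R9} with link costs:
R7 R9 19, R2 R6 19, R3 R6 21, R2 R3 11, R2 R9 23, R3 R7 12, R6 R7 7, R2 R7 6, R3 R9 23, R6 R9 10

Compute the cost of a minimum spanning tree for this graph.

Prim's algorithm from R9:
Step 1: frontier [R6 R9 10, R7 R9 19, R2 R9 23, R3 R9 23] → take R6 R9 (10); add R6.
Step 2: frontier [R6 R7 7, R2 R6 19, R3 R6 21, R7 R9 19, R2 R9 23, R3 R9 23] → take R6 R7 (7); add R7.
Step 3: frontier [R2 R6 19, R3 R6 21, R2 R7 6, R3 R7 12, R2 R9 23, R3 R9 23] → take R2 R7 (6); add R2.
Step 4: frontier [R2 R3 11, R3 R6 21, R3 R7 12, R3 R9 23] → take R2 R3 (11); add R3.
MST edges: R6 R9, R6 R7, R2 R7, R2 R3; total weight 10+7+6+11 = 34.

34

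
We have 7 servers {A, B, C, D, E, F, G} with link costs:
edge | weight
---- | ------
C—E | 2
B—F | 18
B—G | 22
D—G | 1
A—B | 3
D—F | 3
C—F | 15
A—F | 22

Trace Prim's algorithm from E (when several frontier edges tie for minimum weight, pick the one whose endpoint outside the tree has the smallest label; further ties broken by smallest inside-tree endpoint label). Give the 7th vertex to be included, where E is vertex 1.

Prim's algorithm from E:
Step 1: frontier [C—E 2] → take C—E (2); add C.
Step 2: frontier [C—F 15] → take C—F (15); add F.
Step 3: frontier [D—F 3, B—F 18, A—F 22] → take D—F (3); add D.
Step 4: frontier [D—G 1, B—F 18, A—F 22] → take D—G (1); add G.
Step 5: frontier [B—F 18, A—F 22, B—G 22] → take B—F (18); add B.
Step 6: frontier [A—B 3, A—F 22] → take A—B (3); add A.
Vertex order: E, C, F, D, G, B, A. The 7th vertex is A.

A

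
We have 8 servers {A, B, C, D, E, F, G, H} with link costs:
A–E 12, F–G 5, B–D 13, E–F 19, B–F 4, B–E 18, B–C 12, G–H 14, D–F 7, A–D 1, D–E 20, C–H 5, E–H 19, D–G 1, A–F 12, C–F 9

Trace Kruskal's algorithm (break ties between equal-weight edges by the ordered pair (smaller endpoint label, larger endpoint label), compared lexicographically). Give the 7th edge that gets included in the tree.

A-E

Sort edges by weight, then run Kruskal:
A–D (1): add — endpoints in different components.
D–G (1): add — endpoints in different components.
B–F (4): add — endpoints in different components.
C–H (5): add — endpoints in different components.
F–G (5): add — endpoints in different components.
D–F (7): skip — D and F already connected.
C–F (9): add — endpoints in different components.
A–E (12): add — endpoints in different components.
The 7th edge added is A–E.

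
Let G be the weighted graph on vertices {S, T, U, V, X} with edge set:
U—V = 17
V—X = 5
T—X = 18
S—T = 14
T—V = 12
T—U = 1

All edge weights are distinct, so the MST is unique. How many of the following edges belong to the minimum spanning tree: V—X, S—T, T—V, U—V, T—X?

3

Kruskal: consider edges lightest-first.
T—U (1): add — endpoints in different components.
V—X (5): add — endpoints in different components.
T—V (12): add — endpoints in different components.
S—T (14): add — endpoints in different components.
MST edge set: {T—U, V—X, T—V, S—T}.
Of the listed edges, {V—X, S—T, T—V} are in the MST → 3.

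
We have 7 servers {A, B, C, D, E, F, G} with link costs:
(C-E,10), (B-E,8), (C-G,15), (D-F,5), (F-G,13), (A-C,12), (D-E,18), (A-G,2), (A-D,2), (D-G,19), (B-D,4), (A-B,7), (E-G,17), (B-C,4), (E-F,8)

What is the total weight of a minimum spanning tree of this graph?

Prim, starting at D.
Step 1: cheapest edge leaving the tree is A-D (2); add A.
Step 2: cheapest edge leaving the tree is A-G (2); add G.
Step 3: cheapest edge leaving the tree is B-D (4); add B.
Step 4: cheapest edge leaving the tree is B-C (4); add C.
Step 5: cheapest edge leaving the tree is D-F (5); add F.
Step 6: cheapest edge leaving the tree is B-E (8); add E.
MST edges: A-D, A-G, B-D, B-C, D-F, B-E; total weight 2+2+4+4+5+8 = 25.

25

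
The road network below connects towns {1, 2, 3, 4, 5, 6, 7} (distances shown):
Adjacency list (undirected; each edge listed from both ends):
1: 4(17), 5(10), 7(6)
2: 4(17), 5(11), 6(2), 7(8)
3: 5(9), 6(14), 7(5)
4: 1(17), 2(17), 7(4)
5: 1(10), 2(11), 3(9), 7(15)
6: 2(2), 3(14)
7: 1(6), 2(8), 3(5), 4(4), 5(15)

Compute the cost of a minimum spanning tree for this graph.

34

Prim's algorithm from 3:
Step 1: cheapest edge leaving the tree is 3—7 (5); add 7.
Step 2: cheapest edge leaving the tree is 4—7 (4); add 4.
Step 3: cheapest edge leaving the tree is 1—7 (6); add 1.
Step 4: cheapest edge leaving the tree is 2—7 (8); add 2.
Step 5: cheapest edge leaving the tree is 2—6 (2); add 6.
Step 6: cheapest edge leaving the tree is 3—5 (9); add 5.
MST edges: 3—7, 4—7, 1—7, 2—7, 2—6, 3—5; total weight 5+4+6+8+2+9 = 34.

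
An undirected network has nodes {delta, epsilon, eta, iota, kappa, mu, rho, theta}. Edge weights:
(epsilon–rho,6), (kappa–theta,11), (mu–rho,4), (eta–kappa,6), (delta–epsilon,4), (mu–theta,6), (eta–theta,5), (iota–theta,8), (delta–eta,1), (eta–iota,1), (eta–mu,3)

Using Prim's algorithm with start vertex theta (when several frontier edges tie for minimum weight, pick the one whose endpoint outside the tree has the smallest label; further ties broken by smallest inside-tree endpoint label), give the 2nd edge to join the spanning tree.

Grow the tree from theta using Prim:
Step 1: cheapest edge leaving the tree is eta–theta (5); add eta.
Step 2: cheapest edge leaving the tree is delta–eta (1); add delta.
Step 3: cheapest edge leaving the tree is eta–iota (1); add iota.
Step 4: cheapest edge leaving the tree is eta–mu (3); add mu.
Step 5: cheapest edge leaving the tree is delta–epsilon (4); add epsilon.
Step 6: cheapest edge leaving the tree is mu–rho (4); add rho.
Step 7: cheapest edge leaving the tree is eta–kappa (6); add kappa.
The 2nd edge added is delta–eta.

delta-eta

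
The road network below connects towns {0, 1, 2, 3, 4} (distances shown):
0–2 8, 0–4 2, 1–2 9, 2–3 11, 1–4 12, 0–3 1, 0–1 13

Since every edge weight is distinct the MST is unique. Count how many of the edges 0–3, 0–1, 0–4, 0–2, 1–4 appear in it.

Kruskal: consider edges lightest-first.
0–3 (1): add — endpoints in different components.
0–4 (2): add — endpoints in different components.
0–2 (8): add — endpoints in different components.
1–2 (9): add — endpoints in different components.
MST edge set: {0–3, 0–4, 0–2, 1–2}.
Of the listed edges, {0–3, 0–4, 0–2} are in the MST → 3.

3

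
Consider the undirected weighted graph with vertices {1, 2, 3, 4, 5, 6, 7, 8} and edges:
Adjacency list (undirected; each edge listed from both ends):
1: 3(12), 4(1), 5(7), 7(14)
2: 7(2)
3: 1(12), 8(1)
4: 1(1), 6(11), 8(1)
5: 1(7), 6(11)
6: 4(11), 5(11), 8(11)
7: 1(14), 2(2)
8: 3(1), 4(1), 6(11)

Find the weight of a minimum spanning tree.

37

Prim, starting at 6.
Step 1: cheapest edge leaving the tree is 4—6 (11); add 4.
Step 2: cheapest edge leaving the tree is 1—4 (1); add 1.
Step 3: cheapest edge leaving the tree is 4—8 (1); add 8.
Step 4: cheapest edge leaving the tree is 3—8 (1); add 3.
Step 5: cheapest edge leaving the tree is 1—5 (7); add 5.
Step 6: cheapest edge leaving the tree is 1—7 (14); add 7.
Step 7: cheapest edge leaving the tree is 2—7 (2); add 2.
MST edges: 4—6, 1—4, 4—8, 3—8, 1—5, 1—7, 2—7; total weight 11+1+1+1+7+14+2 = 37.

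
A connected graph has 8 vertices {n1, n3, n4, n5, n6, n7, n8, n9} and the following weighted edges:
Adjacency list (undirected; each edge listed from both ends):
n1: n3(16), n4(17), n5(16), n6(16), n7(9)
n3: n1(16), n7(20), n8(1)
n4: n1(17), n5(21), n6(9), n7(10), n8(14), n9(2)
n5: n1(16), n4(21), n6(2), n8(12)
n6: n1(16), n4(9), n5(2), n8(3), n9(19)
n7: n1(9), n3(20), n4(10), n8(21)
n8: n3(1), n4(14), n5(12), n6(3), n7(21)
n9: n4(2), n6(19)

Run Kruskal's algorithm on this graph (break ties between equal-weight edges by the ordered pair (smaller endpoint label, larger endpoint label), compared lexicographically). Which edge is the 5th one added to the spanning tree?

n1-n7

Kruskal's algorithm — process edges by increasing weight (ties by edge label):
n3 n8 (1): add — endpoints in different components.
n4 n9 (2): add — endpoints in different components.
n5 n6 (2): add — endpoints in different components.
n6 n8 (3): add — endpoints in different components.
n1 n7 (9): add — endpoints in different components.
n4 n6 (9): add — endpoints in different components.
n4 n7 (10): add — endpoints in different components.
The 5th edge added is n1 n7.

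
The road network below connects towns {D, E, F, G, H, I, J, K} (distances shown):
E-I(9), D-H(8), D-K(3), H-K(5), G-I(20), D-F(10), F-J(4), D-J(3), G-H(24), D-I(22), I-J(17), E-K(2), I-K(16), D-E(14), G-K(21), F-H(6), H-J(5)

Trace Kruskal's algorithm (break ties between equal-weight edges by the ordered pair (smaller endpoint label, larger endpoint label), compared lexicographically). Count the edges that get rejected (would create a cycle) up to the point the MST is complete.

7

Kruskal: consider edges lightest-first.
E-K (2): add — endpoints in different components.
D-J (3): add — endpoints in different components.
D-K (3): add — endpoints in different components.
F-J (4): add — endpoints in different components.
H-J (5): add — endpoints in different components.
H-K (5): skip — H and K already connected.
F-H (6): skip — F and H already connected.
D-H (8): skip — D and H already connected.
E-I (9): add — endpoints in different components.
D-F (10): skip — D and F already connected.
D-E (14): skip — D and E already connected.
I-K (16): skip — I and K already connected.
I-J (17): skip — I and J already connected.
G-I (20): add — endpoints in different components.
Edges rejected before the tree was complete: 7.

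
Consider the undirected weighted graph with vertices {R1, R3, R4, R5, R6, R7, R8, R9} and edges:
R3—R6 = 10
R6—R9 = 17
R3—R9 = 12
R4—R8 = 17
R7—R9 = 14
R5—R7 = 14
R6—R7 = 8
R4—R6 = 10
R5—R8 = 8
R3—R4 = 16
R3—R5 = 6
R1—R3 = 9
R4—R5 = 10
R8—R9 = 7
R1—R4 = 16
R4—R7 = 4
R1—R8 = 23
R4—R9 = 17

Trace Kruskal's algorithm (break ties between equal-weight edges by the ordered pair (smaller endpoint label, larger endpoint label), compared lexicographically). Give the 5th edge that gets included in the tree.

Kruskal: consider edges lightest-first.
R4—R7 (4): add — endpoints in different components.
R3—R5 (6): add — endpoints in different components.
R8—R9 (7): add — endpoints in different components.
R5—R8 (8): add — endpoints in different components.
R6—R7 (8): add — endpoints in different components.
R1—R3 (9): add — endpoints in different components.
R3—R6 (10): add — endpoints in different components.
The 5th edge added is R6—R7.

R6-R7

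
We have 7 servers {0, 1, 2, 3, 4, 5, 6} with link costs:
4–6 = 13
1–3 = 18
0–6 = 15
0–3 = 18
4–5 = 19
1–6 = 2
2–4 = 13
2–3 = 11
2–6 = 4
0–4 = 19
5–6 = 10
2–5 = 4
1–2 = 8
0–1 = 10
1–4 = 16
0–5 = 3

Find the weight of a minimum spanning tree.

37

Grow the tree from 6 using Prim:
Step 1: cheapest edge leaving the tree is 1–6 (2); add 1.
Step 2: cheapest edge leaving the tree is 2–6 (4); add 2.
Step 3: cheapest edge leaving the tree is 2–5 (4); add 5.
Step 4: cheapest edge leaving the tree is 0–5 (3); add 0.
Step 5: cheapest edge leaving the tree is 2–3 (11); add 3.
Step 6: cheapest edge leaving the tree is 2–4 (13); add 4.
MST edges: 1–6, 2–6, 2–5, 0–5, 2–3, 2–4; total weight 2+4+4+3+11+13 = 37.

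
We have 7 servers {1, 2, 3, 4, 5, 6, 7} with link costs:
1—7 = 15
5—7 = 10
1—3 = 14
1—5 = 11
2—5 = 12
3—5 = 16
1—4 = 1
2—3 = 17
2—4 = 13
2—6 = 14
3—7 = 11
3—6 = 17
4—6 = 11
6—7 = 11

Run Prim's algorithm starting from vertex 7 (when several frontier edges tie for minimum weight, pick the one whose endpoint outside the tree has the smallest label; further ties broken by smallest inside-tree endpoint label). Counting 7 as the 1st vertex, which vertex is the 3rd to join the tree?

1

Prim's algorithm from 7:
Step 1: frontier [5—7 10, 3—7 11, 6—7 11, 1—7 15] → take 5—7 (10); add 5.
Step 2: frontier [1—5 11, 2—5 12, 3—5 16, 3—7 11, 6—7 11, 1—7 15] → take 1—5 (11); add 1.
Step 3: frontier [1—4 1, 1—3 14, 2—5 12, 3—5 16, 3—7 11, 6—7 11] → take 1—4 (1); add 4.
Step 4: frontier [1—3 14, 4—6 11, 2—4 13, 2—5 12, 3—5 16, 3—7 11, 6—7 11] → take 3—7 (11); add 3.
Step 5: frontier [2—3 17, 3—6 17, 4—6 11, 2—4 13, 2—5 12, 6—7 11] → take 4—6 (11); add 6.
Step 6: frontier [2—3 17, 2—4 13, 2—5 12, 2—6 14] → take 2—5 (12); add 2.
Vertex order: 7, 5, 1, 4, 3, 6, 2. The 3rd vertex is 1.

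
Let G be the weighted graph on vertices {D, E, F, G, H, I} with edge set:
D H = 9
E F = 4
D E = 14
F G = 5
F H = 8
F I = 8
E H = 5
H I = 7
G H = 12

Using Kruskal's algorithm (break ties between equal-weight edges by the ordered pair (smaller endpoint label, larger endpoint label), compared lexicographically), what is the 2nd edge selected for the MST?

Kruskal: consider edges lightest-first.
E F (4): add. Components now {D} {E,F} {G} {H} {I}
E H (5): add. Components now {D} {E,F,H} {G} {I}
F G (5): add. Components now {D} {E,F,G,H} {I}
H I (7): add. Components now {D} {E,F,G,H,I}
F H (8): skip — F and H already connected.
F I (8): skip — F and I already connected.
D H (9): add. Components now {D,E,F,G,H,I}
The 2nd edge added is E H.

E-H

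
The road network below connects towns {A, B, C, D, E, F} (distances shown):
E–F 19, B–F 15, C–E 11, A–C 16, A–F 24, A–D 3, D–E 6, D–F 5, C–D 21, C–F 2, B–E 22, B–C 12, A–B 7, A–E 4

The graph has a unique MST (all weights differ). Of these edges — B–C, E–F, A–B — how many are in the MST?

1

Kruskal: consider edges lightest-first.
C–F (2): add — endpoints in different components.
A–D (3): add — endpoints in different components.
A–E (4): add — endpoints in different components.
D–F (5): add — endpoints in different components.
D–E (6): skip — D and E already connected.
A–B (7): add — endpoints in different components.
MST edge set: {C–F, A–D, A–E, D–F, A–B}.
Of the listed edges, {A–B} are in the MST → 1.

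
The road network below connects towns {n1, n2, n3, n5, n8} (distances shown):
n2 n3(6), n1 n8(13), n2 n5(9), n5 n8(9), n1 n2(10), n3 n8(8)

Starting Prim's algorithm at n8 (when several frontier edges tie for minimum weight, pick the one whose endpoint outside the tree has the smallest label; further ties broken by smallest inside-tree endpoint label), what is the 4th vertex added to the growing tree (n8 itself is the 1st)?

Prim, starting at n8.
Step 1: frontier [n3 n8 8, n5 n8 9, n1 n8 13] → take n3 n8 (8); add n3.
Step 2: frontier [n2 n3 6, n5 n8 9, n1 n8 13] → take n2 n3 (6); add n2.
Step 3: frontier [n2 n5 9, n1 n2 10, n5 n8 9, n1 n8 13] → take n2 n5 (9); add n5.
Step 4: frontier [n1 n2 10, n1 n8 13] → take n1 n2 (10); add n1.
Vertex order: n8, n3, n2, n5, n1. The 4th vertex is n5.

n5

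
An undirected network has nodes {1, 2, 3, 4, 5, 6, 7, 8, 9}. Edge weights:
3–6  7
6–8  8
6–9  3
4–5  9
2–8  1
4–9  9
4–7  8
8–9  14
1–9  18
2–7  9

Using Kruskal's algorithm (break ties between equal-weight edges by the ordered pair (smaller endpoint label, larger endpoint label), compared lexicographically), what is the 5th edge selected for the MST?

6-8

Kruskal's algorithm — process edges by increasing weight (ties by edge label):
2–8 (1): add — endpoints in different components.
6–9 (3): add — endpoints in different components.
3–6 (7): add — endpoints in different components.
4–7 (8): add — endpoints in different components.
6–8 (8): add — endpoints in different components.
2–7 (9): add — endpoints in different components.
4–5 (9): add — endpoints in different components.
4–9 (9): skip — 4 and 9 already connected.
8–9 (14): skip — 8 and 9 already connected.
1–9 (18): add — endpoints in different components.
The 5th edge added is 6–8.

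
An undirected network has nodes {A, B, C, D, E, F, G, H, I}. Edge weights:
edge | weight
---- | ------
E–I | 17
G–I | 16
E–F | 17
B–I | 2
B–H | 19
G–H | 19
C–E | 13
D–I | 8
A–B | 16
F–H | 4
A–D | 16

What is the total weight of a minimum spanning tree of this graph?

Sort edges by weight, then run Kruskal:
B–I (2): add — endpoints in different components.
F–H (4): add — endpoints in different components.
D–I (8): add — endpoints in different components.
C–E (13): add — endpoints in different components.
A–B (16): add — endpoints in different components.
A–D (16): skip — A and D already connected.
G–I (16): add — endpoints in different components.
E–F (17): add — endpoints in different components.
E–I (17): add — endpoints in different components.
MST edges: B–I, F–H, D–I, C–E, A–B, G–I, E–F, E–I; total weight 2+4+8+13+16+16+17+17 = 93.

93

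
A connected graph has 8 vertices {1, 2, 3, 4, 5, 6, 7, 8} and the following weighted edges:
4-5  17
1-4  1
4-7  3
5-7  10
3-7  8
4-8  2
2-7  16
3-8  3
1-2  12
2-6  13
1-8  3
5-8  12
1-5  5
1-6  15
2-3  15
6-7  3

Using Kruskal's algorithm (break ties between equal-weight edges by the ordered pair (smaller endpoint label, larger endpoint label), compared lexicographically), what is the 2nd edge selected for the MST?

4-8

Kruskal's algorithm — process edges by increasing weight (ties by edge label):
1-4 (1): add — endpoints in different components.
4-8 (2): add — endpoints in different components.
1-8 (3): skip — 1 and 8 already connected.
3-8 (3): add — endpoints in different components.
4-7 (3): add — endpoints in different components.
6-7 (3): add — endpoints in different components.
1-5 (5): add — endpoints in different components.
3-7 (8): skip — 3 and 7 already connected.
5-7 (10): skip — 5 and 7 already connected.
1-2 (12): add — endpoints in different components.
The 2nd edge added is 4-8.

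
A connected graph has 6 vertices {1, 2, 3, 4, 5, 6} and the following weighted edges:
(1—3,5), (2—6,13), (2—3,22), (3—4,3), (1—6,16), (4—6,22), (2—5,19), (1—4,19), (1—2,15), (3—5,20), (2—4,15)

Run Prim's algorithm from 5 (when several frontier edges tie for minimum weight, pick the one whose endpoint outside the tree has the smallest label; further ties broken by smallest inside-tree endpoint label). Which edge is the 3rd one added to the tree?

Prim, starting at 5.
Step 1: cheapest edge leaving the tree is 2—5 (19); add 2.
Step 2: cheapest edge leaving the tree is 2—6 (13); add 6.
Step 3: cheapest edge leaving the tree is 1—2 (15); add 1.
Step 4: cheapest edge leaving the tree is 1—3 (5); add 3.
Step 5: cheapest edge leaving the tree is 3—4 (3); add 4.
The 3rd edge added is 1—2.

1-2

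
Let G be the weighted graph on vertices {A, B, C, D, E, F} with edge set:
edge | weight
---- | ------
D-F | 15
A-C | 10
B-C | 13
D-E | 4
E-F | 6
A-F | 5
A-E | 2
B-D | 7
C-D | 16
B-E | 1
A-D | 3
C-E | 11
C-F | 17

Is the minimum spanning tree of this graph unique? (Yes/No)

Sort edges by weight, then run Kruskal:
B-E (1): add. Components now {A} {B,E} {C} {D} {F}
A-E (2): add. Components now {A,B,E} {C} {D} {F}
A-D (3): add. Components now {A,B,D,E} {C} {F}
D-E (4): skip — D and E already connected.
A-F (5): add. Components now {A,B,D,E,F} {C}
E-F (6): skip — E and F already connected.
B-D (7): skip — B and D already connected.
A-C (10): add. Components now {A,B,C,D,E,F}
Every non-tree edge has weight strictly greater than the heaviest edge on the tree path between its endpoints, so the MST is unique.

Yes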